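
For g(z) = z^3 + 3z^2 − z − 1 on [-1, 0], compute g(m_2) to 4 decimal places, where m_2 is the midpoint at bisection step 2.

-0.5781

z = -0.5 gives g = 0.125, positive; keep [-0.5, 0]
z = -0.25 gives g = -0.578125, negative; keep [-0.5, -0.25]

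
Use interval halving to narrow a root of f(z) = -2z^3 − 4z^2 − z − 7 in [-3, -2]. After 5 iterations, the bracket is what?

[-2.40625, -2.375]

f(-2.5) = 1.75 > 0, so the root lies in [-2.5, -2]
f(-2.25) = -2.21875 < 0, so the root lies in [-2.5, -2.25]
f(-2.375) = -0.394531 < 0, so the root lies in [-2.5, -2.375]
f(-2.4375) = 0.6362 > 0, so the root lies in [-2.4375, -2.375]
f(-2.40625) = 0.1107 > 0, so the root lies in [-2.40625, -2.375]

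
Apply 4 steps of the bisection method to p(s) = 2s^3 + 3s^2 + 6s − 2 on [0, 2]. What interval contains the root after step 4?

s = 1 gives p = 9, positive; keep [0, 1]
s = 0.5 gives p = 2, positive; keep [0, 0.5]
s = 0.25 gives p = -0.28125, negative; keep [0.25, 0.5]
s = 0.375 gives p = 0.7773, positive; keep [0.25, 0.375]

[0.25, 0.375]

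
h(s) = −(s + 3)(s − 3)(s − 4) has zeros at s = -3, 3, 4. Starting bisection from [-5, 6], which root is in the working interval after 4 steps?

m = 0.5, h(m) = -30.625 (−); new bracket [-5, 0.5]
m = -2.25, h(m) = -24.609375 (−); new bracket [-5, -2.25]
m = -3.625, h(m) = 31.572266 (+); new bracket [-3.625, -2.25]
m = -2.9375, h(m) = -2.5745 (−); new bracket [-3.625, -2.9375]

-3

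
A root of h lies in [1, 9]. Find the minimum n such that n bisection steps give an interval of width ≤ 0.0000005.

24

Width after n steps is 8/2^n. Need 2^n ≥ 8/0.0000005 = 16000000.
2^23 = 8388608 < 16000000 ≤ 2^24 = 16777216, so n = 24.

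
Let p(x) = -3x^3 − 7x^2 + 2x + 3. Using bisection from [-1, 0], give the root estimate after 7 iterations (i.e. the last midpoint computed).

midpoint -0.5: p = 0.625 > 0 → [-1, -0.5]
midpoint -0.75: p = -1.171875 < 0 → [-0.75, -0.5]
midpoint -0.625: p = -0.251953 < 0 → [-0.625, -0.5]
midpoint -0.5625: p = 0.1941 > 0 → [-0.625, -0.5625]
midpoint -0.59375: p = -0.0273 < 0 → [-0.59375, -0.5625]
midpoint -0.578125: p = 0.0838 > 0 → [-0.59375, -0.578125]
midpoint -0.5859375: p = 0.0284 > 0 → [-0.59375, -0.5859375]

-0.5859375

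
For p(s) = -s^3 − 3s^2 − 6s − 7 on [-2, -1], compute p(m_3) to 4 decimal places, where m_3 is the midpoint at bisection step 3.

0.2949

midpoint -1.5: p = -1.375 < 0 → [-2, -1.5]
midpoint -1.75: p = -0.328125 < 0 → [-2, -1.75]
midpoint -1.875: p = 0.294922 > 0 → [-1.875, -1.75]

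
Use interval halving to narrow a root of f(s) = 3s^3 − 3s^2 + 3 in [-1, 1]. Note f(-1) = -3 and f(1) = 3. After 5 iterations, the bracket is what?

midpoint 0: f = 3 > 0 → [-1, 0]
midpoint -0.5: f = 1.875 > 0 → [-1, -0.5]
midpoint -0.75: f = 0.046875 > 0 → [-1, -0.75]
midpoint -0.875: f = -1.3066 < 0 → [-0.875, -0.75]
midpoint -0.8125: f = -0.5896 < 0 → [-0.8125, -0.75]

[-0.8125, -0.75]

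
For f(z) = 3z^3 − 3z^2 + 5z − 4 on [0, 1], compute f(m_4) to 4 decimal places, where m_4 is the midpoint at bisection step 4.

-0.3088

m = 0.5, f(m) = -1.875 (−); new bracket [0.5, 1]
m = 0.75, f(m) = -0.671875 (−); new bracket [0.75, 1]
m = 0.875, f(m) = 0.087891 (+); new bracket [0.75, 0.875]
m = 0.8125, f(m) = -0.3088 (−); new bracket [0.8125, 0.875]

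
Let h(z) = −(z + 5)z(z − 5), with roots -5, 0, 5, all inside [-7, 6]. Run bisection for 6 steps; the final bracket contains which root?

-5

m = -0.5, h(m) = -12.375 (−); new bracket [-7, -0.5]
m = -3.75, h(m) = -41.015625 (−); new bracket [-7, -3.75]
m = -5.375, h(m) = 20.912109 (+); new bracket [-5.375, -3.75]
m = -4.5625, h(m) = -19.0876 (−); new bracket [-5.375, -4.5625]
m = -4.96875, h(m) = -1.5479 (−); new bracket [-5.375, -4.96875]
m = -5.171875, h(m) = 9.0419 (+); new bracket [-5.171875, -4.96875]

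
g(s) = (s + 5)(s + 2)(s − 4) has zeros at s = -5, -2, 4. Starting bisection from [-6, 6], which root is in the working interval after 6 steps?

m = 0, g(m) = -40 (−); new bracket [0, 6]
m = 3, g(m) = -40 (−); new bracket [3, 6]
m = 4.5, g(m) = 30.875 (+); new bracket [3, 4.5]
m = 3.75, g(m) = -12.5781 (−); new bracket [3.75, 4.5]
m = 4.125, g(m) = 6.9863 (+); new bracket [3.75, 4.125]
m = 3.9375, g(m) = -3.3167 (−); new bracket [3.9375, 4.125]

4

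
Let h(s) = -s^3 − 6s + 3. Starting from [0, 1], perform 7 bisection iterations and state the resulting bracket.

s = 0.5 gives h = -0.125, negative; keep [0, 0.5]
s = 0.25 gives h = 1.484375, positive; keep [0.25, 0.5]
s = 0.375 gives h = 0.697266, positive; keep [0.375, 0.5]
s = 0.4375 gives h = 0.2913, positive; keep [0.4375, 0.5]
s = 0.46875 gives h = 0.0845, positive; keep [0.46875, 0.5]
s = 0.484375 gives h = -0.0199, negative; keep [0.46875, 0.484375]
s = 0.4765625 gives h = 0.0324, positive; keep [0.4765625, 0.484375]

[0.4765625, 0.484375]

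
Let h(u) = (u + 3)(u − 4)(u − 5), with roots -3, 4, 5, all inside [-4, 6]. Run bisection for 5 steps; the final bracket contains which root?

midpoint 1: h = 48 > 0 → [-4, 1]
midpoint -1.5: h = 53.625 > 0 → [-4, -1.5]
midpoint -2.75: h = 13.078125 > 0 → [-4, -2.75]
midpoint -3.375: h = -23.1621 < 0 → [-3.375, -2.75]
midpoint -3.0625: h = -3.5588 < 0 → [-3.0625, -2.75]

-3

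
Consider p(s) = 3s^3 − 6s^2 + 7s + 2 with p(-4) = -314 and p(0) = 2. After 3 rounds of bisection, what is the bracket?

midpoint -2: p = -60 < 0 → [-2, 0]
midpoint -1: p = -14 < 0 → [-1, 0]
midpoint -0.5: p = -3.375 < 0 → [-0.5, 0]

[-0.5, 0]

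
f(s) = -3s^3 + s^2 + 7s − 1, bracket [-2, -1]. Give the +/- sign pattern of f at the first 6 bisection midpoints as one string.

s = -1.5 gives f = 0.875, positive; keep [-1.5, -1]
s = -1.25 gives f = -2.328125, negative; keep [-1.5, -1.25]
s = -1.375 gives f = -0.935547, negative; keep [-1.5, -1.375]
s = -1.4375 gives f = -0.0847, negative; keep [-1.5, -1.4375]
s = -1.46875 gives f = 0.3813, positive; keep [-1.46875, -1.4375]
s = -1.453125 gives f = 0.1448, positive; keep [-1.453125, -1.4375]

+---++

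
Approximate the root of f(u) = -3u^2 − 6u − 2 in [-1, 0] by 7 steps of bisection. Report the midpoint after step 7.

-0.4296875

m = -0.5, f(m) = 0.25 (+); new bracket [-0.5, 0]
m = -0.25, f(m) = -0.6875 (−); new bracket [-0.5, -0.25]
m = -0.375, f(m) = -0.171875 (−); new bracket [-0.5, -0.375]
m = -0.4375, f(m) = 0.0508 (+); new bracket [-0.4375, -0.375]
m = -0.40625, f(m) = -0.0576 (−); new bracket [-0.4375, -0.40625]
m = -0.421875, f(m) = -0.0027 (−); new bracket [-0.4375, -0.421875]
m = -0.4296875, f(m) = 0.0242 (+); new bracket [-0.4296875, -0.421875]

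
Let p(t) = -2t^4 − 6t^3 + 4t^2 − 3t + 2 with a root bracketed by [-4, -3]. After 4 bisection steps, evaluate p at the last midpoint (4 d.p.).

t = -3.5 gives p = 18.625, positive; keep [-4, -3.5]
t = -3.75 gives p = -9.601562, negative; keep [-3.75, -3.5]
t = -3.625 gives p = 5.894043, positive; keep [-3.75, -3.625]
t = -3.6875 gives p = -1.4912, negative; keep [-3.6875, -3.625]

-1.4912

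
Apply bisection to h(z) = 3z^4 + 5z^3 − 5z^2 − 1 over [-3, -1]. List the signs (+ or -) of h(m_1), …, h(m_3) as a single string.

-+-

z = -2 gives h = -13, negative; keep [-3, -2]
z = -2.5 gives h = 6.8125, positive; keep [-2.5, -2]
z = -2.25 gives h = -6.378906, negative; keep [-2.5, -2.25]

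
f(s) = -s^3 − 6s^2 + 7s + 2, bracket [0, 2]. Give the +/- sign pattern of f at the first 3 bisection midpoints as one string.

+--

s = 1 gives f = 2, positive; keep [1, 2]
s = 1.5 gives f = -4.375, negative; keep [1, 1.5]
s = 1.25 gives f = -0.578125, negative; keep [1, 1.25]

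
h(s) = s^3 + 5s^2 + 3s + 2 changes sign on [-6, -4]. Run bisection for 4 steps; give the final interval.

[-4.5, -4.375]

h(-5) = -13 < 0, so the root lies in [-5, -4]
h(-4.5) = -1.375 < 0, so the root lies in [-4.5, -4]
h(-4.25) = 2.796875 > 0, so the root lies in [-4.5, -4.25]
h(-4.375) = 0.8379 > 0, so the root lies in [-4.5, -4.375]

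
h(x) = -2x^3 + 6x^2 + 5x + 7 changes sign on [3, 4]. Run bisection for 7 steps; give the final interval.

midpoint 3.5: h = 12.25 > 0 → [3.5, 4]
midpoint 3.75: h = 4.65625 > 0 → [3.75, 4]
midpoint 3.875: h = 0.097656 > 0 → [3.875, 4]
midpoint 3.9375: h = -2.3823 < 0 → [3.875, 3.9375]
midpoint 3.90625: h = -1.1253 < 0 → [3.875, 3.90625]
midpoint 3.890625: h = -0.5096 < 0 → [3.875, 3.890625]
midpoint 3.8828125: h = -0.2049 < 0 → [3.875, 3.8828125]

[3.875, 3.8828125]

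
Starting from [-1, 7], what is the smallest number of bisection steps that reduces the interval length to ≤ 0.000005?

Width after n steps is 8/2^n. Need 2^n ≥ 8/0.000005 = 1600000.
2^20 = 1048576 < 1600000 ≤ 2^21 = 2097152, so n = 21.

21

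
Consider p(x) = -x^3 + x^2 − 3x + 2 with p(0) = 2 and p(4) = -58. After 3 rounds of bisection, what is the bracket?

[0.5, 1]

p(2) = -8 < 0, so the root lies in [0, 2]
p(1) = -1 < 0, so the root lies in [0, 1]
p(0.5) = 0.625 > 0, so the root lies in [0.5, 1]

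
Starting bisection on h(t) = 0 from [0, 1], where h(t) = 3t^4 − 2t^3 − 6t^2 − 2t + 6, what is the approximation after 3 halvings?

0.875

h(0.5) = 3.4375 > 0, so the root lies in [0.5, 1]
h(0.75) = 1.230469 > 0, so the root lies in [0.75, 1]
h(0.875) = 0.074951 > 0, so the root lies in [0.875, 1]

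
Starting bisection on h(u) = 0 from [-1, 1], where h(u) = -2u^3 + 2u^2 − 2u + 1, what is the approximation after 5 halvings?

0.6875

m = 0, h(m) = 1 (+); new bracket [0, 1]
m = 0.5, h(m) = 0.25 (+); new bracket [0.5, 1]
m = 0.75, h(m) = -0.21875 (−); new bracket [0.5, 0.75]
m = 0.625, h(m) = 0.043 (+); new bracket [0.625, 0.75]
m = 0.6875, h(m) = -0.0796 (−); new bracket [0.625, 0.6875]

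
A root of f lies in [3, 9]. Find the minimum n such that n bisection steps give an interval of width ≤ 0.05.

Width after n steps is 6/2^n. Need 2^n ≥ 6/0.05 = 120.
2^6 = 64 < 120 ≤ 2^7 = 128, so n = 7.

7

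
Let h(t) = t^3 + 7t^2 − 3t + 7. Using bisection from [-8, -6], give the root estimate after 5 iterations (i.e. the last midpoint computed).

-7.5625

t = -7 gives h = 28, positive; keep [-8, -7]
t = -7.5 gives h = 1.375, positive; keep [-8, -7.5]
t = -7.75 gives h = -14.796875, negative; keep [-7.75, -7.5]
t = -7.625 gives h = -6.4629, negative; keep [-7.625, -7.5]
t = -7.5625 gives h = -2.4827, negative; keep [-7.5625, -7.5]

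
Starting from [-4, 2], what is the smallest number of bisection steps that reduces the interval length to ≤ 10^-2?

Width after n steps is 6/2^n. Need 2^n ≥ 6/10^-2 = 600.
2^9 = 512 < 600 ≤ 2^10 = 1024, so n = 10.

10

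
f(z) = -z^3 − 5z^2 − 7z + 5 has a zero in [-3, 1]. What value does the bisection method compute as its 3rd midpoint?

0.5

z = -1 gives f = 8, positive; keep [-1, 1]
z = 0 gives f = 5, positive; keep [0, 1]
z = 0.5 gives f = 0.125, positive; keep [0.5, 1]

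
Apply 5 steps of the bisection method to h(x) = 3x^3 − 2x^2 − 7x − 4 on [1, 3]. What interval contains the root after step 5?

midpoint 2: h = -2 < 0 → [2, 3]
midpoint 2.5: h = 12.875 > 0 → [2, 2.5]
midpoint 2.25: h = 4.296875 > 0 → [2, 2.25]
midpoint 2.125: h = 0.8809 > 0 → [2, 2.125]
midpoint 2.0625: h = -0.6243 < 0 → [2.0625, 2.125]

[2.0625, 2.125]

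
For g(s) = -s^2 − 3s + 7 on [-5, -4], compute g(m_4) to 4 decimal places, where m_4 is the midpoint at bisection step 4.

-0.1289

g(-4.5) = 0.25 > 0, so the root lies in [-5, -4.5]
g(-4.75) = -1.3125 < 0, so the root lies in [-4.75, -4.5]
g(-4.625) = -0.515625 < 0, so the root lies in [-4.625, -4.5]
g(-4.5625) = -0.1289 < 0, so the root lies in [-4.5625, -4.5]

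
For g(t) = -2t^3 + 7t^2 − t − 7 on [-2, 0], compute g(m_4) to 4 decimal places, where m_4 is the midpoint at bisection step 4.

midpoint -1: g = 3 > 0 → [-1, 0]
midpoint -0.5: g = -4.5 < 0 → [-1, -0.5]
midpoint -0.75: g = -1.46875 < 0 → [-1, -0.75]
midpoint -0.875: g = 0.5742 > 0 → [-0.875, -0.75]

0.5742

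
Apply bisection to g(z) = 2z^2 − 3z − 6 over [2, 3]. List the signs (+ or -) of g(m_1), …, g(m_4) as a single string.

-+-+

z = 2.5 gives g = -1, negative; keep [2.5, 3]
z = 2.75 gives g = 0.875, positive; keep [2.5, 2.75]
z = 2.625 gives g = -0.09375, negative; keep [2.625, 2.75]
z = 2.6875 gives g = 0.3828, positive; keep [2.625, 2.6875]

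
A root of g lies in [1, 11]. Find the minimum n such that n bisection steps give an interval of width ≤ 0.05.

Width after n steps is 10/2^n. Need 2^n ≥ 10/0.05 = 200.
2^7 = 128 < 200 ≤ 2^8 = 256, so n = 8.

8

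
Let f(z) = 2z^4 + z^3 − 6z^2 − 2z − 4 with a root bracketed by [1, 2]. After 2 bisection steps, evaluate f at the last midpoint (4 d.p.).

-1.7578

z = 1.5 gives f = -7, negative; keep [1.5, 2]
z = 1.75 gives f = -1.757812, negative; keep [1.75, 2]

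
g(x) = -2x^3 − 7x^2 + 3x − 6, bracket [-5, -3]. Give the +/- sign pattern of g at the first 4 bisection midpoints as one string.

midpoint -4: g = -2 < 0 → [-5, -4]
midpoint -4.5: g = 21 > 0 → [-4.5, -4]
midpoint -4.25: g = 8.34375 > 0 → [-4.25, -4]
midpoint -4.125: g = 2.8945 > 0 → [-4.125, -4]

-+++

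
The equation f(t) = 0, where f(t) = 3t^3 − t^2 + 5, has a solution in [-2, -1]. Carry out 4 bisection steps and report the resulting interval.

m = -1.5, f(m) = -7.375 (−); new bracket [-1.5, -1]
m = -1.25, f(m) = -2.421875 (−); new bracket [-1.25, -1]
m = -1.125, f(m) = -0.537109 (−); new bracket [-1.125, -1]
m = -1.0625, f(m) = 0.2727 (+); new bracket [-1.125, -1.0625]

[-1.125, -1.0625]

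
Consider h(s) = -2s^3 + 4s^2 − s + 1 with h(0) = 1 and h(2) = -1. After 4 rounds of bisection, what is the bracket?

m = 1, h(m) = 2 (+); new bracket [1, 2]
m = 1.5, h(m) = 1.75 (+); new bracket [1.5, 2]
m = 1.75, h(m) = 0.78125 (+); new bracket [1.75, 2]
m = 1.875, h(m) = 0.0039 (+); new bracket [1.875, 2]

[1.875, 2]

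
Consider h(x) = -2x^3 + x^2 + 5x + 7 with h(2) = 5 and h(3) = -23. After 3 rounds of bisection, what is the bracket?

m = 2.5, h(m) = -5.5 (−); new bracket [2, 2.5]
m = 2.25, h(m) = 0.53125 (+); new bracket [2.25, 2.5]
m = 2.375, h(m) = -2.277344 (−); new bracket [2.25, 2.375]

[2.25, 2.375]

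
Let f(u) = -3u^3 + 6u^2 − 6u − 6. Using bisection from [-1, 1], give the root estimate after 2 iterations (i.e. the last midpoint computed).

f(0) = -6 < 0, so the root lies in [-1, 0]
f(-0.5) = -1.125 < 0, so the root lies in [-1, -0.5]

-0.5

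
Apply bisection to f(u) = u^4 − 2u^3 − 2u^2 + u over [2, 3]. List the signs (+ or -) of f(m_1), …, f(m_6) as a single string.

m = 2.5, f(m) = -2.1875 (−); new bracket [2.5, 3]
m = 2.75, f(m) = 3.222656 (+); new bracket [2.5, 2.75]
m = 2.625, f(m) = 0.148682 (+); new bracket [2.5, 2.625]
m = 2.5625, f(m) = -1.1055 (−); new bracket [2.5625, 2.625]
m = 2.59375, f(m) = -0.5007 (−); new bracket [2.59375, 2.625]
m = 2.609375, f(m) = -0.1817 (−); new bracket [2.609375, 2.625]

-++---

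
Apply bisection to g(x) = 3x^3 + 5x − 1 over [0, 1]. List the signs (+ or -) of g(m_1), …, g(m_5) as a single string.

++--+

g(0.5) = 1.875 > 0, so the root lies in [0, 0.5]
g(0.25) = 0.296875 > 0, so the root lies in [0, 0.25]
g(0.125) = -0.369141 < 0, so the root lies in [0.125, 0.25]
g(0.1875) = -0.0427 < 0, so the root lies in [0.1875, 0.25]
g(0.21875) = 0.1252 > 0, so the root lies in [0.1875, 0.21875]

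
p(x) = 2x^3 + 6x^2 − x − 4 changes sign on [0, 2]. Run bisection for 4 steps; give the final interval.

x = 1 gives p = 3, positive; keep [0, 1]
x = 0.5 gives p = -2.75, negative; keep [0.5, 1]
x = 0.75 gives p = -0.53125, negative; keep [0.75, 1]
x = 0.875 gives p = 1.0586, positive; keep [0.75, 0.875]

[0.75, 0.875]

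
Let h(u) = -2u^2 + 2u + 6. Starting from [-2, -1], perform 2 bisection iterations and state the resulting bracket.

[-1.5, -1.25]

h(-1.5) = -1.5 < 0, so the root lies in [-1.5, -1]
h(-1.25) = 0.375 > 0, so the root lies in [-1.5, -1.25]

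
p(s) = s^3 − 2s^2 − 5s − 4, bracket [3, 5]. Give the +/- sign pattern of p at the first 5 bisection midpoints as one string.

s = 4 gives p = 8, positive; keep [3, 4]
s = 3.5 gives p = -3.125, negative; keep [3.5, 4]
s = 3.75 gives p = 1.859375, positive; keep [3.5, 3.75]
s = 3.625 gives p = -0.7715, negative; keep [3.625, 3.75]
s = 3.6875 gives p = 0.5085, positive; keep [3.625, 3.6875]

+-+-+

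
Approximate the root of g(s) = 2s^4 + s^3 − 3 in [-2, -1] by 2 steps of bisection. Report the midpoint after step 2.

midpoint -1.5: g = 3.75 > 0 → [-1.5, -1]
midpoint -1.25: g = -0.070312 < 0 → [-1.5, -1.25]

-1.25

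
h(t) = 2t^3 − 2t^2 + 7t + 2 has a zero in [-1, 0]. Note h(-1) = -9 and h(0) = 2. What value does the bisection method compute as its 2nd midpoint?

-0.25

m = -0.5, h(m) = -2.25 (−); new bracket [-0.5, 0]
m = -0.25, h(m) = 0.09375 (+); new bracket [-0.5, -0.25]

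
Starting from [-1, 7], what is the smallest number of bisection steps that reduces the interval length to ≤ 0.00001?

20

Width after n steps is 8/2^n. Need 2^n ≥ 8/0.00001 = 800000.
2^19 = 524288 < 800000 ≤ 2^20 = 1048576, so n = 20.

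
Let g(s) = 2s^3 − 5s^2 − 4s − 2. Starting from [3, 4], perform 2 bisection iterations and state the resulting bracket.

s = 3.5 gives g = 8.5, positive; keep [3, 3.5]
s = 3.25 gives g = 0.84375, positive; keep [3, 3.25]

[3, 3.25]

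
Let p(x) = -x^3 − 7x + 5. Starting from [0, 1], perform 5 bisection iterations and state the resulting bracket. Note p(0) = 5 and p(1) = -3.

[0.65625, 0.6875]

m = 0.5, p(m) = 1.375 (+); new bracket [0.5, 1]
m = 0.75, p(m) = -0.671875 (−); new bracket [0.5, 0.75]
m = 0.625, p(m) = 0.380859 (+); new bracket [0.625, 0.75]
m = 0.6875, p(m) = -0.1375 (−); new bracket [0.625, 0.6875]
m = 0.65625, p(m) = 0.1236 (+); new bracket [0.65625, 0.6875]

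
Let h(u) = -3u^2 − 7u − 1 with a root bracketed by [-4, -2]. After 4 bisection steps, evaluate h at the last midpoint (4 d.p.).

u = -3 gives h = -7, negative; keep [-3, -2]
u = -2.5 gives h = -2.25, negative; keep [-2.5, -2]
u = -2.25 gives h = -0.4375, negative; keep [-2.25, -2]
u = -2.125 gives h = 0.3281, positive; keep [-2.25, -2.125]

0.3281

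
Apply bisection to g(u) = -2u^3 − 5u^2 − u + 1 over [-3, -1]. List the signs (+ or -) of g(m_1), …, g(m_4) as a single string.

-++-

u = -2 gives g = -1, negative; keep [-3, -2]
u = -2.5 gives g = 3.5, positive; keep [-2.5, -2]
u = -2.25 gives g = 0.71875, positive; keep [-2.25, -2]
u = -2.125 gives g = -0.2617, negative; keep [-2.25, -2.125]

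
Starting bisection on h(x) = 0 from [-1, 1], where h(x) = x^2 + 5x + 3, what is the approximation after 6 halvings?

-0.71875

midpoint 0: h = 3 > 0 → [-1, 0]
midpoint -0.5: h = 0.75 > 0 → [-1, -0.5]
midpoint -0.75: h = -0.1875 < 0 → [-0.75, -0.5]
midpoint -0.625: h = 0.2656 > 0 → [-0.75, -0.625]
midpoint -0.6875: h = 0.0352 > 0 → [-0.75, -0.6875]
midpoint -0.71875: h = -0.0771 < 0 → [-0.71875, -0.6875]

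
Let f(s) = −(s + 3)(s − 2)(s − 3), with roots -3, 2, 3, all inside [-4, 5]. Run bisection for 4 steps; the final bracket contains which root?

s = 0.5 gives f = -13.125, negative; keep [-4, 0.5]
s = -1.75 gives f = -22.265625, negative; keep [-4, -1.75]
s = -2.875 gives f = -3.580078, negative; keep [-4, -2.875]
s = -3.4375 gives f = 15.3142, positive; keep [-3.4375, -2.875]

-3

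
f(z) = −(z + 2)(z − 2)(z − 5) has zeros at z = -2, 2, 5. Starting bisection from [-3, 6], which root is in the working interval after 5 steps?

m = 1.5, f(m) = -6.125 (−); new bracket [-3, 1.5]
m = -0.75, f(m) = -19.765625 (−); new bracket [-3, -0.75]
m = -1.875, f(m) = -3.330078 (−); new bracket [-3, -1.875]
m = -2.4375, f(m) = 14.4392 (+); new bracket [-2.4375, -1.875]
m = -2.15625, f(m) = 4.6474 (+); new bracket [-2.15625, -1.875]

-2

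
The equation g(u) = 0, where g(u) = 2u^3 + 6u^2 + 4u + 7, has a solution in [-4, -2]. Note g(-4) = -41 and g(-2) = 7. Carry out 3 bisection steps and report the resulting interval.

[-2.75, -2.5]

g(-3) = -5 < 0, so the root lies in [-3, -2]
g(-2.5) = 3.25 > 0, so the root lies in [-3, -2.5]
g(-2.75) = -0.21875 < 0, so the root lies in [-2.75, -2.5]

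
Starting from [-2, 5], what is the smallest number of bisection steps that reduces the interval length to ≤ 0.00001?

20

Width after n steps is 7/2^n. Need 2^n ≥ 7/0.00001 = 700000.
2^19 = 524288 < 700000 ≤ 2^20 = 1048576, so n = 20.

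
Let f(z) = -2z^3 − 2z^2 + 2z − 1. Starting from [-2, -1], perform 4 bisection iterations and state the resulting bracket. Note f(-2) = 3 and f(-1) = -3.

midpoint -1.5: f = -1.75 < 0 → [-2, -1.5]
midpoint -1.75: f = 0.09375 > 0 → [-1.75, -1.5]
midpoint -1.625: f = -0.949219 < 0 → [-1.75, -1.625]
midpoint -1.6875: f = -0.4595 < 0 → [-1.75, -1.6875]

[-1.75, -1.6875]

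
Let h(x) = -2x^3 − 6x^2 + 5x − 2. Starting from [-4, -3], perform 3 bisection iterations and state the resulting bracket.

[-3.75, -3.625]

x = -3.5 gives h = -7.25, negative; keep [-4, -3.5]
x = -3.75 gives h = 0.34375, positive; keep [-3.75, -3.5]
x = -3.625 gives h = -3.699219, negative; keep [-3.75, -3.625]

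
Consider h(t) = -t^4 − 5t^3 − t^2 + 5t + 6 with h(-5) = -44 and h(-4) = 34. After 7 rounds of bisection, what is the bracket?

h(-4.5) = 8.8125 > 0, so the root lies in [-5, -4.5]
h(-4.75) = -13.519531 < 0, so the root lies in [-4.75, -4.5]
h(-4.625) = -1.41626 < 0, so the root lies in [-4.625, -4.5]
h(-4.5625) = 3.9226 > 0, so the root lies in [-4.625, -4.5625]
h(-4.59375) = 1.3105 > 0, so the root lies in [-4.625, -4.59375]
h(-4.609375) = -0.0384 < 0, so the root lies in [-4.609375, -4.59375]
h(-4.6015625) = 0.6397 > 0, so the root lies in [-4.609375, -4.6015625]

[-4.609375, -4.6015625]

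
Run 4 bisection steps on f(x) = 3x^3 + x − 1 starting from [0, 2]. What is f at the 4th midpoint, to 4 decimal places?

f(1) = 3 > 0, so the root lies in [0, 1]
f(0.5) = -0.125 < 0, so the root lies in [0.5, 1]
f(0.75) = 1.015625 > 0, so the root lies in [0.5, 0.75]
f(0.625) = 0.3574 > 0, so the root lies in [0.5, 0.625]

0.3574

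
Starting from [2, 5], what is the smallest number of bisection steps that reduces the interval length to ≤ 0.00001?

Width after n steps is 3/2^n. Need 2^n ≥ 3/0.00001 = 300000.
2^18 = 262144 < 300000 ≤ 2^19 = 524288, so n = 19.

19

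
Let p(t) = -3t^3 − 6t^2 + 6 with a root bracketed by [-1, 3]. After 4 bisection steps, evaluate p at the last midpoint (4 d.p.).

t = 1 gives p = -3, negative; keep [-1, 1]
t = 0 gives p = 6, positive; keep [0, 1]
t = 0.5 gives p = 4.125, positive; keep [0.5, 1]
t = 0.75 gives p = 1.3594, positive; keep [0.75, 1]

1.3594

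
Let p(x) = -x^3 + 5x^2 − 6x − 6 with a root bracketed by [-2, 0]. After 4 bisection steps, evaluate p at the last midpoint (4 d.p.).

-0.0527

midpoint -1: p = 6 > 0 → [-1, 0]
midpoint -0.5: p = -1.625 < 0 → [-1, -0.5]
midpoint -0.75: p = 1.734375 > 0 → [-0.75, -0.5]
midpoint -0.625: p = -0.0527 < 0 → [-0.75, -0.625]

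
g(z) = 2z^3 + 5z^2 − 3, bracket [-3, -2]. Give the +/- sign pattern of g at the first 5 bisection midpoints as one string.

--+-+

midpoint -2.5: g = -3 < 0 → [-2.5, -2]
midpoint -2.25: g = -0.46875 < 0 → [-2.25, -2]
midpoint -2.125: g = 0.386719 > 0 → [-2.25, -2.125]
midpoint -2.1875: g = -0.0093 < 0 → [-2.1875, -2.125]
midpoint -2.15625: g = 0.1965 > 0 → [-2.1875, -2.15625]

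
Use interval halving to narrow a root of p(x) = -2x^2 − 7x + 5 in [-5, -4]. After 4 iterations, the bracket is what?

[-4.125, -4.0625]

midpoint -4.5: p = -4 < 0 → [-4.5, -4]
midpoint -4.25: p = -1.375 < 0 → [-4.25, -4]
midpoint -4.125: p = -0.15625 < 0 → [-4.125, -4]
midpoint -4.0625: p = 0.4297 > 0 → [-4.125, -4.0625]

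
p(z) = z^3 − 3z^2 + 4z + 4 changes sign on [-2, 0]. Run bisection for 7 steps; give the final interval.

midpoint -1: p = -4 < 0 → [-1, 0]
midpoint -0.5: p = 1.125 > 0 → [-1, -0.5]
midpoint -0.75: p = -1.109375 < 0 → [-0.75, -0.5]
midpoint -0.625: p = 0.084 > 0 → [-0.75, -0.625]
midpoint -0.6875: p = -0.4929 < 0 → [-0.6875, -0.625]
midpoint -0.65625: p = -0.1996 < 0 → [-0.65625, -0.625]
midpoint -0.640625: p = -0.0566 < 0 → [-0.640625, -0.625]

[-0.640625, -0.625]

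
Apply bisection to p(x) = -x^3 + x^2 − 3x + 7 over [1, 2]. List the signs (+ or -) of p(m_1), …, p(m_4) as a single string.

+-+-

p(1.5) = 1.375 > 0, so the root lies in [1.5, 2]
p(1.75) = -0.546875 < 0, so the root lies in [1.5, 1.75]
p(1.625) = 0.474609 > 0, so the root lies in [1.625, 1.75]
p(1.6875) = -0.0203 < 0, so the root lies in [1.625, 1.6875]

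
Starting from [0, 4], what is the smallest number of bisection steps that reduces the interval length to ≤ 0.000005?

Width after n steps is 4/2^n. Need 2^n ≥ 4/0.000005 = 800000.
2^19 = 524288 < 800000 ≤ 2^20 = 1048576, so n = 20.

20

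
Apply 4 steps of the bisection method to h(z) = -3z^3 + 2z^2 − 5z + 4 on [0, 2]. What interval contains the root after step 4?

[0.75, 0.875]

m = 1, h(m) = -2 (−); new bracket [0, 1]
m = 0.5, h(m) = 1.625 (+); new bracket [0.5, 1]
m = 0.75, h(m) = 0.109375 (+); new bracket [0.75, 1]
m = 0.875, h(m) = -0.8535 (−); new bracket [0.75, 0.875]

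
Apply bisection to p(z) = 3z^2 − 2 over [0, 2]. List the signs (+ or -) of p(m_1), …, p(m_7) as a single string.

+--+-++

m = 1, p(m) = 1 (+); new bracket [0, 1]
m = 0.5, p(m) = -1.25 (−); new bracket [0.5, 1]
m = 0.75, p(m) = -0.3125 (−); new bracket [0.75, 1]
m = 0.875, p(m) = 0.2969 (+); new bracket [0.75, 0.875]
m = 0.8125, p(m) = -0.0195 (−); new bracket [0.8125, 0.875]
m = 0.84375, p(m) = 0.1357 (+); new bracket [0.8125, 0.84375]
m = 0.828125, p(m) = 0.0574 (+); new bracket [0.8125, 0.828125]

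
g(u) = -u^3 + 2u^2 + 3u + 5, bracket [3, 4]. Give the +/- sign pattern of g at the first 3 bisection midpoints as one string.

-+-

g(3.5) = -2.875 < 0, so the root lies in [3, 3.5]
g(3.25) = 1.546875 > 0, so the root lies in [3.25, 3.5]
g(3.375) = -0.537109 < 0, so the root lies in [3.25, 3.375]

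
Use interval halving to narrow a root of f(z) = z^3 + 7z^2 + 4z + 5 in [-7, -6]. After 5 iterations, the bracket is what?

[-6.53125, -6.5]

f(-6.5) = 0.125 > 0, so the root lies in [-7, -6.5]
f(-6.75) = -10.609375 < 0, so the root lies in [-6.75, -6.5]
f(-6.625) = -5.041016 < 0, so the root lies in [-6.625, -6.5]
f(-6.5625) = -2.4084 < 0, so the root lies in [-6.5625, -6.5]
f(-6.53125) = -1.1294 < 0, so the root lies in [-6.53125, -6.5]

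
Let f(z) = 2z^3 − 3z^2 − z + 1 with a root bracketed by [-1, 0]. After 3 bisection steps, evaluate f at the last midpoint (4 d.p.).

-0.0352

z = -0.5 gives f = 0.5, positive; keep [-1, -0.5]
z = -0.75 gives f = -0.78125, negative; keep [-0.75, -0.5]
z = -0.625 gives f = -0.035156, negative; keep [-0.625, -0.5]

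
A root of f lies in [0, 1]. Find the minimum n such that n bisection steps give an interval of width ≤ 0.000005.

Width after n steps is 1/2^n. Need 2^n ≥ 1/0.000005 = 200000.
2^17 = 131072 < 200000 ≤ 2^18 = 262144, so n = 18.

18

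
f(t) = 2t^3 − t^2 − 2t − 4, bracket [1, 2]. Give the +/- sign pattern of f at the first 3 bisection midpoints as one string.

m = 1.5, f(m) = -2.5 (−); new bracket [1.5, 2]
m = 1.75, f(m) = 0.15625 (+); new bracket [1.5, 1.75]
m = 1.625, f(m) = -1.308594 (−); new bracket [1.625, 1.75]

-+-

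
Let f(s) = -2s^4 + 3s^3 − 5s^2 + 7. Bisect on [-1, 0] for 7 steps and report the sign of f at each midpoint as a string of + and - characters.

++-++++

midpoint -0.5: f = 5.25 > 0 → [-1, -0.5]
midpoint -0.75: f = 2.289062 > 0 → [-1, -0.75]
midpoint -0.875: f = -0.010254 < 0 → [-0.875, -0.75]
midpoint -0.8125: f = 1.2185 > 0 → [-0.875, -0.8125]
midpoint -0.84375: f = 0.6248 > 0 → [-0.875, -0.84375]
midpoint -0.859375: f = 0.3125 > 0 → [-0.875, -0.859375]
midpoint -0.8671875: f = 0.1525 > 0 → [-0.875, -0.8671875]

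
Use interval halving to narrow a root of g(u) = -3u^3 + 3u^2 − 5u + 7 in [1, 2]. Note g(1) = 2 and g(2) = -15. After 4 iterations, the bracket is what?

m = 1.5, g(m) = -3.875 (−); new bracket [1, 1.5]
m = 1.25, g(m) = -0.421875 (−); new bracket [1, 1.25]
m = 1.125, g(m) = 0.900391 (+); new bracket [1.125, 1.25]
m = 1.1875, g(m) = 0.2693 (+); new bracket [1.1875, 1.25]

[1.1875, 1.25]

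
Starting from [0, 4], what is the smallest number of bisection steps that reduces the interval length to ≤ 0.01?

Width after n steps is 4/2^n. Need 2^n ≥ 4/0.01 = 400.
2^8 = 256 < 400 ≤ 2^9 = 512, so n = 9.

9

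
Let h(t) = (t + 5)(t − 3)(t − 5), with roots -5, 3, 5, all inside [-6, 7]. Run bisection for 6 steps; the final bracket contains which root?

midpoint 0.5: h = 61.875 > 0 → [-6, 0.5]
midpoint -2.75: h = 100.265625 > 0 → [-6, -2.75]
midpoint -4.375: h = 43.212891 > 0 → [-6, -4.375]
midpoint -5.1875: h = -15.6394 < 0 → [-5.1875, -4.375]
midpoint -4.78125: h = 16.6491 > 0 → [-5.1875, -4.78125]
midpoint -4.984375: h = 1.2456 > 0 → [-5.1875, -4.984375]

-5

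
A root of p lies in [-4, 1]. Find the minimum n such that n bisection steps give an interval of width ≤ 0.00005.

17

Width after n steps is 5/2^n. Need 2^n ≥ 5/0.00005 = 100000.
2^16 = 65536 < 100000 ≤ 2^17 = 131072, so n = 17.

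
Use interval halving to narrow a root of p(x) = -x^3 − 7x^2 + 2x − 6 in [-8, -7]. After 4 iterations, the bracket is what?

x = -7.5 gives p = 7.125, positive; keep [-7.5, -7]
x = -7.25 gives p = -7.359375, negative; keep [-7.5, -7.25]
x = -7.375 gives p = -0.353516, negative; keep [-7.5, -7.375]
x = -7.4375 gives p = 3.3259, positive; keep [-7.4375, -7.375]

[-7.4375, -7.375]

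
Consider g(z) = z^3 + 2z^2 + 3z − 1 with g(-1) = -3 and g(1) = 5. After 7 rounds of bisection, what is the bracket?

[0.265625, 0.28125]

m = 0, g(m) = -1 (−); new bracket [0, 1]
m = 0.5, g(m) = 1.125 (+); new bracket [0, 0.5]
m = 0.25, g(m) = -0.109375 (−); new bracket [0.25, 0.5]
m = 0.375, g(m) = 0.459 (+); new bracket [0.25, 0.375]
m = 0.3125, g(m) = 0.1633 (+); new bracket [0.25, 0.3125]
m = 0.28125, g(m) = 0.0242 (+); new bracket [0.25, 0.28125]
m = 0.265625, g(m) = -0.0433 (−); new bracket [0.265625, 0.28125]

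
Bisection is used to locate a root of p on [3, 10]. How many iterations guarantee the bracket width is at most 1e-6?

23

Width after n steps is 7/2^n. Need 2^n ≥ 7/1e-6 = 7000000.
2^22 = 4194304 < 7000000 ≤ 2^23 = 8388608, so n = 23.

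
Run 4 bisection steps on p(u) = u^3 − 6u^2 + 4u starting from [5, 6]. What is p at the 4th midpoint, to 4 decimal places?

midpoint 5.5: p = 6.875 > 0 → [5, 5.5]
midpoint 5.25: p = 0.328125 > 0 → [5, 5.25]
midpoint 5.125: p = -2.482422 < 0 → [5.125, 5.25]
midpoint 5.1875: p = -1.1145 < 0 → [5.1875, 5.25]

-1.1145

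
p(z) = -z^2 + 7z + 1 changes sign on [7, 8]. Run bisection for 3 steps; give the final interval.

[7.125, 7.25]

m = 7.5, p(m) = -2.75 (−); new bracket [7, 7.5]
m = 7.25, p(m) = -0.8125 (−); new bracket [7, 7.25]
m = 7.125, p(m) = 0.109375 (+); new bracket [7.125, 7.25]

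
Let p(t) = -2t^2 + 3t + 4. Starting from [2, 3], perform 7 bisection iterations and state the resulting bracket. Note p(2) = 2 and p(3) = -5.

m = 2.5, p(m) = -1 (−); new bracket [2, 2.5]
m = 2.25, p(m) = 0.625 (+); new bracket [2.25, 2.5]
m = 2.375, p(m) = -0.15625 (−); new bracket [2.25, 2.375]
m = 2.3125, p(m) = 0.2422 (+); new bracket [2.3125, 2.375]
m = 2.34375, p(m) = 0.0449 (+); new bracket [2.34375, 2.375]
m = 2.359375, p(m) = -0.0552 (−); new bracket [2.34375, 2.359375]
m = 2.3515625, p(m) = -0.005 (−); new bracket [2.34375, 2.3515625]

[2.34375, 2.3515625]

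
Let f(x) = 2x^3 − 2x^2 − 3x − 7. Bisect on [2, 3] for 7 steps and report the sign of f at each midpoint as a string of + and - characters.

midpoint 2.5: f = 4.25 > 0 → [2, 2.5]
midpoint 2.25: f = -1.09375 < 0 → [2.25, 2.5]
midpoint 2.375: f = 1.386719 > 0 → [2.25, 2.375]
midpoint 2.3125: f = 0.1001 > 0 → [2.25, 2.3125]
midpoint 2.28125: f = -0.5082 < 0 → [2.28125, 2.3125]
midpoint 2.296875: f = -0.2069 < 0 → [2.296875, 2.3125]
midpoint 2.3046875: f = -0.0541 < 0 → [2.3046875, 2.3125]

+-++---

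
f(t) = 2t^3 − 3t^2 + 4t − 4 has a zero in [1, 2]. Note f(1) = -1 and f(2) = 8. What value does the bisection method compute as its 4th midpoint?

1.1875

t = 1.5 gives f = 2, positive; keep [1, 1.5]
t = 1.25 gives f = 0.21875, positive; keep [1, 1.25]
t = 1.125 gives f = -0.449219, negative; keep [1.125, 1.25]
t = 1.1875 gives f = -0.1313, negative; keep [1.1875, 1.25]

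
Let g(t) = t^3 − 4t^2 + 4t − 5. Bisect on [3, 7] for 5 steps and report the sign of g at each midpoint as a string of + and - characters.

g(5) = 40 > 0, so the root lies in [3, 5]
g(4) = 11 > 0, so the root lies in [3, 4]
g(3.5) = 2.875 > 0, so the root lies in [3, 3.5]
g(3.25) = 0.0781 > 0, so the root lies in [3, 3.25]
g(3.125) = -1.0449 < 0, so the root lies in [3.125, 3.25]

++++-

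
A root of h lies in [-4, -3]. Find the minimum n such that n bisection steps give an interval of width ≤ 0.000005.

18

Width after n steps is 1/2^n. Need 2^n ≥ 1/0.000005 = 200000.
2^17 = 131072 < 200000 ≤ 2^18 = 262144, so n = 18.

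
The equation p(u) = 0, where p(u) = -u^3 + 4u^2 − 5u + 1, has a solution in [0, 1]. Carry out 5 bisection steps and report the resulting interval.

[0.21875, 0.25]

u = 0.5 gives p = -0.625, negative; keep [0, 0.5]
u = 0.25 gives p = -0.015625, negative; keep [0, 0.25]
u = 0.125 gives p = 0.435547, positive; keep [0.125, 0.25]
u = 0.1875 gives p = 0.1965, positive; keep [0.1875, 0.25]
u = 0.21875 gives p = 0.0872, positive; keep [0.21875, 0.25]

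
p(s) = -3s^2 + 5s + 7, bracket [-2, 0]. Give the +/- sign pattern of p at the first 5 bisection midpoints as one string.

p(-1) = -1 < 0, so the root lies in [-1, 0]
p(-0.5) = 3.75 > 0, so the root lies in [-1, -0.5]
p(-0.75) = 1.5625 > 0, so the root lies in [-1, -0.75]
p(-0.875) = 0.3281 > 0, so the root lies in [-1, -0.875]
p(-0.9375) = -0.3242 < 0, so the root lies in [-0.9375, -0.875]

-+++-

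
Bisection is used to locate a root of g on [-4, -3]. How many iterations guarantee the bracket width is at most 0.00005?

Width after n steps is 1/2^n. Need 2^n ≥ 1/0.00005 = 20000.
2^14 = 16384 < 20000 ≤ 2^15 = 32768, so n = 15.

15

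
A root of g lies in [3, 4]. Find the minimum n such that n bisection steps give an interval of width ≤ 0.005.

Width after n steps is 1/2^n. Need 2^n ≥ 1/0.005 = 200.
2^7 = 128 < 200 ≤ 2^8 = 256, so n = 8.

8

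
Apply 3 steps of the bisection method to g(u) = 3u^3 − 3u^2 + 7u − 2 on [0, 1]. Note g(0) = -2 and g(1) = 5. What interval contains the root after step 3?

u = 0.5 gives g = 1.125, positive; keep [0, 0.5]
u = 0.25 gives g = -0.390625, negative; keep [0.25, 0.5]
u = 0.375 gives g = 0.361328, positive; keep [0.25, 0.375]

[0.25, 0.375]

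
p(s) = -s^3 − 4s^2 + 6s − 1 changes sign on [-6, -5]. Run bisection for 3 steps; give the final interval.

midpoint -5.5: p = 11.375 > 0 → [-5.5, -5]
midpoint -5.25: p = 1.953125 > 0 → [-5.25, -5]
midpoint -5.125: p = -2.201172 < 0 → [-5.25, -5.125]

[-5.25, -5.125]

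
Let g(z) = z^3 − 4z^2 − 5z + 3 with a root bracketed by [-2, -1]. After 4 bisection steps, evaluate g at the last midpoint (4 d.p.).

0.4109

z = -1.5 gives g = -1.875, negative; keep [-1.5, -1]
z = -1.25 gives g = 1.046875, positive; keep [-1.5, -1.25]
z = -1.375 gives g = -0.287109, negative; keep [-1.375, -1.25]
z = -1.3125 gives g = 0.4109, positive; keep [-1.375, -1.3125]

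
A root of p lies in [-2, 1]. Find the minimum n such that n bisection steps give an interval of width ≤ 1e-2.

9

Width after n steps is 3/2^n. Need 2^n ≥ 3/1e-2 = 300.
2^8 = 256 < 300 ≤ 2^9 = 512, so n = 9.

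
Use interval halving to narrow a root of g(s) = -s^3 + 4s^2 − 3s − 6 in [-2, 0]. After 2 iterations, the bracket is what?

s = -1 gives g = 2, positive; keep [-1, 0]
s = -0.5 gives g = -3.375, negative; keep [-1, -0.5]

[-1, -0.5]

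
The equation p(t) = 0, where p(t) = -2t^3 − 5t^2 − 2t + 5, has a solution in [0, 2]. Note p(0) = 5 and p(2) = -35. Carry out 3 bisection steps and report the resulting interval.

[0.5, 0.75]

t = 1 gives p = -4, negative; keep [0, 1]
t = 0.5 gives p = 2.5, positive; keep [0.5, 1]
t = 0.75 gives p = -0.15625, negative; keep [0.5, 0.75]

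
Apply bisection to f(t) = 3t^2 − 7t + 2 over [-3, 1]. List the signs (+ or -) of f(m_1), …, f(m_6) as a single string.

++-+-+

f(-1) = 12 > 0, so the root lies in [-1, 1]
f(0) = 2 > 0, so the root lies in [0, 1]
f(0.5) = -0.75 < 0, so the root lies in [0, 0.5]
f(0.25) = 0.4375 > 0, so the root lies in [0.25, 0.5]
f(0.375) = -0.2031 < 0, so the root lies in [0.25, 0.375]
f(0.3125) = 0.1055 > 0, so the root lies in [0.3125, 0.375]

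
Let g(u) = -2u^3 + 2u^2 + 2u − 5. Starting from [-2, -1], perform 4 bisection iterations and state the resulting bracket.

g(-1.5) = 3.25 > 0, so the root lies in [-1.5, -1]
g(-1.25) = -0.46875 < 0, so the root lies in [-1.5, -1.25]
g(-1.375) = 1.230469 > 0, so the root lies in [-1.375, -1.25]
g(-1.3125) = 0.3423 > 0, so the root lies in [-1.3125, -1.25]

[-1.3125, -1.25]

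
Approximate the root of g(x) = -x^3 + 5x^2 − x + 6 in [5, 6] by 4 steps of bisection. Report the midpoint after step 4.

5.0625

g(5.5) = -14.625 < 0, so the root lies in [5, 5.5]
g(5.25) = -6.140625 < 0, so the root lies in [5, 5.25]
g(5.125) = -2.408203 < 0, so the root lies in [5, 5.125]
g(5.0625) = -0.6643 < 0, so the root lies in [5, 5.0625]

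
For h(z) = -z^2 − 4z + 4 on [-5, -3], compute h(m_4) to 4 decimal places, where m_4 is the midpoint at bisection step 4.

m = -4, h(m) = 4 (+); new bracket [-5, -4]
m = -4.5, h(m) = 1.75 (+); new bracket [-5, -4.5]
m = -4.75, h(m) = 0.4375 (+); new bracket [-5, -4.75]
m = -4.875, h(m) = -0.2656 (−); new bracket [-4.875, -4.75]

-0.2656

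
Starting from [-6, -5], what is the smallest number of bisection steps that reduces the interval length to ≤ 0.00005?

15

Width after n steps is 1/2^n. Need 2^n ≥ 1/0.00005 = 20000.
2^14 = 16384 < 20000 ≤ 2^15 = 32768, so n = 15.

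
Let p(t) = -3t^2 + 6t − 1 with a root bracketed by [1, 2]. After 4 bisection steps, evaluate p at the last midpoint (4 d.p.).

0.0195

midpoint 1.5: p = 1.25 > 0 → [1.5, 2]
midpoint 1.75: p = 0.3125 > 0 → [1.75, 2]
midpoint 1.875: p = -0.296875 < 0 → [1.75, 1.875]
midpoint 1.8125: p = 0.0195 > 0 → [1.8125, 1.875]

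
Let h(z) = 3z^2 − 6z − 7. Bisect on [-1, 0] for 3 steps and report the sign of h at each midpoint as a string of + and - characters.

--+

m = -0.5, h(m) = -3.25 (−); new bracket [-1, -0.5]
m = -0.75, h(m) = -0.8125 (−); new bracket [-1, -0.75]
m = -0.875, h(m) = 0.546875 (+); new bracket [-0.875, -0.75]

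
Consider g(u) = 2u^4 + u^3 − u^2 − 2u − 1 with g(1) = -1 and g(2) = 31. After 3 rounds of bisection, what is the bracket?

u = 1.5 gives g = 7.25, positive; keep [1, 1.5]
u = 1.25 gives g = 1.773438, positive; keep [1, 1.25]
u = 1.125 gives g = 0.111816, positive; keep [1, 1.125]

[1, 1.125]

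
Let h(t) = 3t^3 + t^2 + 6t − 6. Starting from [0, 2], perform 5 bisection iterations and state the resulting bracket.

[0.6875, 0.75]

midpoint 1: h = 4 > 0 → [0, 1]
midpoint 0.5: h = -2.375 < 0 → [0.5, 1]
midpoint 0.75: h = 0.328125 > 0 → [0.5, 0.75]
midpoint 0.625: h = -1.127 < 0 → [0.625, 0.75]
midpoint 0.6875: h = -0.4275 < 0 → [0.6875, 0.75]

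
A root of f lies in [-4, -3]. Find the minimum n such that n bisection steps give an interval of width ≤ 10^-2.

Width after n steps is 1/2^n. Need 2^n ≥ 1/10^-2 = 100.
2^6 = 64 < 100 ≤ 2^7 = 128, so n = 7.

7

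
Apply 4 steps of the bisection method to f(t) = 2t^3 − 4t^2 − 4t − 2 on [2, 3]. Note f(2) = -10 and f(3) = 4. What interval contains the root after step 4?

m = 2.5, f(m) = -5.75 (−); new bracket [2.5, 3]
m = 2.75, f(m) = -1.65625 (−); new bracket [2.75, 3]
m = 2.875, f(m) = 0.964844 (+); new bracket [2.75, 2.875]
m = 2.8125, f(m) = -0.396 (−); new bracket [2.8125, 2.875]

[2.8125, 2.875]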